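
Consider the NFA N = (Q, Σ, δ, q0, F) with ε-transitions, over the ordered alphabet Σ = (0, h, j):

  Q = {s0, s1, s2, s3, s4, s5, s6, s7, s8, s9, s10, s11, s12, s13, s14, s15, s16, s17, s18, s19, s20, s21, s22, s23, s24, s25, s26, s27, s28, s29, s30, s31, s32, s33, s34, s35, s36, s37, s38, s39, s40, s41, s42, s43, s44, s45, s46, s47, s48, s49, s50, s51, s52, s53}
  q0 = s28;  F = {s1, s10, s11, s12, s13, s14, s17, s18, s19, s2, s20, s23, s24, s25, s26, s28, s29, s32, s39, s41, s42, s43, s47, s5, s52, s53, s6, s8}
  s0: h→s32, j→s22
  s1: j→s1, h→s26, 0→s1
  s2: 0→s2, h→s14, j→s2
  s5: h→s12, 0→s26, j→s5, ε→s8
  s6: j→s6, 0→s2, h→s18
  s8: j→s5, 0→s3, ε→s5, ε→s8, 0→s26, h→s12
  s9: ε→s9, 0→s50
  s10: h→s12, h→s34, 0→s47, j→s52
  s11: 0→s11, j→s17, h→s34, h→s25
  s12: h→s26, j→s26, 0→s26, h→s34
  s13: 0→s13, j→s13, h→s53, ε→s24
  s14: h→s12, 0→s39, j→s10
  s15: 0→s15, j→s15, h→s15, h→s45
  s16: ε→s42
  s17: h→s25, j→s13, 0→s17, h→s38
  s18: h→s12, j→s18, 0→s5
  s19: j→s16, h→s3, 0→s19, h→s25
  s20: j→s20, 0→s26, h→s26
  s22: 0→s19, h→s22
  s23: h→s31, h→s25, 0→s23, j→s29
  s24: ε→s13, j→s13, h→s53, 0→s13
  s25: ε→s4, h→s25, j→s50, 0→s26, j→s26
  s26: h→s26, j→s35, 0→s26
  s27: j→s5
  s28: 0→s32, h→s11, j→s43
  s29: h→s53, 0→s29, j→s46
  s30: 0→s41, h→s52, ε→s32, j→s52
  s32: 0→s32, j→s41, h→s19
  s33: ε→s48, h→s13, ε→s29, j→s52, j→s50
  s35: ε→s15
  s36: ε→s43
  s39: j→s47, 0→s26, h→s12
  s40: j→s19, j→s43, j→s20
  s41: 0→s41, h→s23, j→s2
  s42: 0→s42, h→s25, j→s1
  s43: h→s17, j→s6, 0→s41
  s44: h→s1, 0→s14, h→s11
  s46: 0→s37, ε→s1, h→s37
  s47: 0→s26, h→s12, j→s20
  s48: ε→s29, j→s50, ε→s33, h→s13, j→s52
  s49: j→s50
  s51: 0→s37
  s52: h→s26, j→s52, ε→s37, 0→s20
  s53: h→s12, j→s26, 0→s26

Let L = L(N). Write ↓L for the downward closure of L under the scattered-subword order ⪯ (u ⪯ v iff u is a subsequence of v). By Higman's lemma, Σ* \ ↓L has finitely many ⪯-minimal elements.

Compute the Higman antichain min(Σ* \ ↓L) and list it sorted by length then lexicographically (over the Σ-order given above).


|Q|=54, |F|=28, |δ|=138 (17 ε).
min D↑ (27 st, q0=0, F={18}): 0:0→1,h→2,j→3 1:0→1,h→4,j→5 2:0→2,h→6,j→7 3:0→5,h→7,j→8 4:0→4,h→6,j→9 5:0→5,h→10,j→11 6:0→12,h→6,j→12 7:0→7,h→6,j→13 8:0→11,h→14,j→8 9:0→9,h→6,j→15 10:0→10,h→6,j→16 11:0→11,h→17,j→11 12:0→12,h→12,j→18 13:0→13,h→19,j→13 14:0→20,h→21,j→14 15:0→15,h→12,j→15 16:0→16,h→19,j→15 17:0→22,h→21,j→23 18:0→18,h→18,j→18 19:0→12,h→21,j→12 20:0→12,h→21,j→20 21:0→12,h→12,j→12 22:0→12,h→21,j→24 23:0→24,h→21,j→25 24:0→12,h→21,j→26 25:0→26,h→12,j→25 26:0→12,h→12,j→26.
'hh0j': |S_i|=[40, 34, 14, 4, 3] end={s15,s35,s45} rej; 4/4 del acc.
'hhjj': |S_i|=[40, 34, 14, 5, 3] end={s15,s35,s45} — reject; 4/4 single-dels accept.
'0hjjhj': run [40, 36, 27, 20, 10, 5, 3] end={s15,s35,s45} — reject; 6/6 del acc.
'jjh00j': N↓-sim [40, 36, 26, 18, 12, 5, 3] end={s15,s35,s45} — reject; 6/6 deletions ∈↓L.
'jjhhhj': |S_i|=[40, 36, 26, 18, 6, 5, 3] end={s15,s35,s45} rej; 6/6 single-dels accept.
5 words, ⪯-incomp.

Antichain: [hh0j, hhjj, 0hjjhj, jjh00j, jjhhhj].


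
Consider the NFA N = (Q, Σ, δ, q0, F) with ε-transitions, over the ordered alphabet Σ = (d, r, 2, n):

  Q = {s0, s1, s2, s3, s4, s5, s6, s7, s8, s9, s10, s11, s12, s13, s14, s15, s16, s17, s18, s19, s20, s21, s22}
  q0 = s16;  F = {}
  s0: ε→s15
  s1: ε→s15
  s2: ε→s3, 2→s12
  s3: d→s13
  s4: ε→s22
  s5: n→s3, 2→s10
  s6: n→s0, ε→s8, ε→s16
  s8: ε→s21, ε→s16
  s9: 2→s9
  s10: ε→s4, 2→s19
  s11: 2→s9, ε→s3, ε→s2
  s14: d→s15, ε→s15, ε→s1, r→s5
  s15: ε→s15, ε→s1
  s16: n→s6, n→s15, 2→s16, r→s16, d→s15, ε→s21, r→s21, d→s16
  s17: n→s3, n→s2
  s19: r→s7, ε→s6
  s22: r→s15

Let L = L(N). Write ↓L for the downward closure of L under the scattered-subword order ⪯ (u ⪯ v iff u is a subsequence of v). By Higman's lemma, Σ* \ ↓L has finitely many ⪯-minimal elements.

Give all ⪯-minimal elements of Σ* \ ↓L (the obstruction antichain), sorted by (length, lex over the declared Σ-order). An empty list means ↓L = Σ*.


|Q|=23, |F|=0, |δ|=38 (17 ε).
min D↑ (1 st, q0=0, F={0}): 0:d→0,r→0,2→0,n→0 [Hopcroft].
ε ∈ L(D↑) — L = ∅.

A = [ε].


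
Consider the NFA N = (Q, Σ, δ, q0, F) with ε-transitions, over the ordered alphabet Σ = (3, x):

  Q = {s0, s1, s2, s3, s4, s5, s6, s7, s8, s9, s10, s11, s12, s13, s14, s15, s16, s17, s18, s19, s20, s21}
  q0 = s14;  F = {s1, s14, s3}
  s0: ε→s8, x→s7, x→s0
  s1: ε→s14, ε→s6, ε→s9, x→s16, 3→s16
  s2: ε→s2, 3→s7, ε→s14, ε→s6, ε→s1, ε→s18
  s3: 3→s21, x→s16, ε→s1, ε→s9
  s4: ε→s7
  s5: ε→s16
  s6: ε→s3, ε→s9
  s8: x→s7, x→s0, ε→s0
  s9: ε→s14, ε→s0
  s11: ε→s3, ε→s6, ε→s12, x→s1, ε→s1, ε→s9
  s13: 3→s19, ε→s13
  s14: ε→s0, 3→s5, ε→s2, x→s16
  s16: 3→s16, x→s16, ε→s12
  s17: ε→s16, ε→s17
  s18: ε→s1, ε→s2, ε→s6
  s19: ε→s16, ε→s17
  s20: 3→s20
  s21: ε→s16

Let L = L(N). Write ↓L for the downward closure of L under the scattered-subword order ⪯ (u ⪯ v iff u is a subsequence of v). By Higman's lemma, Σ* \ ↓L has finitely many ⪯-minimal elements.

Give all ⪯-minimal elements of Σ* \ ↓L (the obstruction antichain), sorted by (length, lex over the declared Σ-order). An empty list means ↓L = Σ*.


|Q|=22, |F|=3, |δ|=51 (35 ε).
min D↑ (2 st, q0=0, F={1}): 0:3→1,x→1 1:3→1,x→1 (ε-aug+det+¬).
'3': |S_i|=[14, 5] end={s12,s16,s21,s5,s7} — reject; 1/1 single-dels accept.
'x': N↓-sim [14, 5] end={s0,s12,s16,s7,s8} ∉↓L; 1/1 deletions ∈↓L.
2 obstructions.

Antichain: [3, x].


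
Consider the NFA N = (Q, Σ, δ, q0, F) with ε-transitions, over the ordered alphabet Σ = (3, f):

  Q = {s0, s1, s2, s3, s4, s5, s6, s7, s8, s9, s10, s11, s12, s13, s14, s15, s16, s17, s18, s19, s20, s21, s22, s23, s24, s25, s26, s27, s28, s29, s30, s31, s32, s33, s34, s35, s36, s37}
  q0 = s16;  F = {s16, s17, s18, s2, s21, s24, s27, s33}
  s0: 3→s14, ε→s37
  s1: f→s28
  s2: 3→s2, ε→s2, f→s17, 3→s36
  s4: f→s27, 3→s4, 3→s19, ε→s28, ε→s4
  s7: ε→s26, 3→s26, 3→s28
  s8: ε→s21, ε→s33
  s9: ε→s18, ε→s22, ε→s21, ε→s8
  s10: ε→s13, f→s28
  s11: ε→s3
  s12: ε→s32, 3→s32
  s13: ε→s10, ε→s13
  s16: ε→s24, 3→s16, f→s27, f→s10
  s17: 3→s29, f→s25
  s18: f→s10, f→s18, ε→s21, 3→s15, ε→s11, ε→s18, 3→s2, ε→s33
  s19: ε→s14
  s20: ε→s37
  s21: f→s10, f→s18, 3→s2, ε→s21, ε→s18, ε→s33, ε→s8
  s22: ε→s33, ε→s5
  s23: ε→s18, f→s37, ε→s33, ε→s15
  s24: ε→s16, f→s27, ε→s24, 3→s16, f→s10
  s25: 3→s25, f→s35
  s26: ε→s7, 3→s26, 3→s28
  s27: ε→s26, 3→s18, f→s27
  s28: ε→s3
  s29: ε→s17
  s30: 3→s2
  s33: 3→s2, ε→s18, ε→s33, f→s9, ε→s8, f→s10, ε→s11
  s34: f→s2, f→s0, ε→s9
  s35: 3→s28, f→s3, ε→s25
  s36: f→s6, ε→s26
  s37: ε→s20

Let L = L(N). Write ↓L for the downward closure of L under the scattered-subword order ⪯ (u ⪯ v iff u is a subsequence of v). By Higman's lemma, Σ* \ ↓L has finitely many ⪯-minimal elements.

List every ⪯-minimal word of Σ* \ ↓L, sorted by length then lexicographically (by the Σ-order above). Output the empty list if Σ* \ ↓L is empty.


min(Σ*\↓L) = [f33ff].

|Q|=38, |F|=8, |δ|=89 (46 ε).
min D↑ (6 st, q0=0, F={5}): 0:3→0,f→1 1:3→2,f→1 2:3→3,f→2 3:3→3,f→4 4:3→4,f→5 5:3→5,f→5.
'f33ff': N↓-sim [25, 23, 22, 12, 7, 4] end={s25,s28,s3,s35} ∉↓L; 5/5 del acc.
1 obstructions.


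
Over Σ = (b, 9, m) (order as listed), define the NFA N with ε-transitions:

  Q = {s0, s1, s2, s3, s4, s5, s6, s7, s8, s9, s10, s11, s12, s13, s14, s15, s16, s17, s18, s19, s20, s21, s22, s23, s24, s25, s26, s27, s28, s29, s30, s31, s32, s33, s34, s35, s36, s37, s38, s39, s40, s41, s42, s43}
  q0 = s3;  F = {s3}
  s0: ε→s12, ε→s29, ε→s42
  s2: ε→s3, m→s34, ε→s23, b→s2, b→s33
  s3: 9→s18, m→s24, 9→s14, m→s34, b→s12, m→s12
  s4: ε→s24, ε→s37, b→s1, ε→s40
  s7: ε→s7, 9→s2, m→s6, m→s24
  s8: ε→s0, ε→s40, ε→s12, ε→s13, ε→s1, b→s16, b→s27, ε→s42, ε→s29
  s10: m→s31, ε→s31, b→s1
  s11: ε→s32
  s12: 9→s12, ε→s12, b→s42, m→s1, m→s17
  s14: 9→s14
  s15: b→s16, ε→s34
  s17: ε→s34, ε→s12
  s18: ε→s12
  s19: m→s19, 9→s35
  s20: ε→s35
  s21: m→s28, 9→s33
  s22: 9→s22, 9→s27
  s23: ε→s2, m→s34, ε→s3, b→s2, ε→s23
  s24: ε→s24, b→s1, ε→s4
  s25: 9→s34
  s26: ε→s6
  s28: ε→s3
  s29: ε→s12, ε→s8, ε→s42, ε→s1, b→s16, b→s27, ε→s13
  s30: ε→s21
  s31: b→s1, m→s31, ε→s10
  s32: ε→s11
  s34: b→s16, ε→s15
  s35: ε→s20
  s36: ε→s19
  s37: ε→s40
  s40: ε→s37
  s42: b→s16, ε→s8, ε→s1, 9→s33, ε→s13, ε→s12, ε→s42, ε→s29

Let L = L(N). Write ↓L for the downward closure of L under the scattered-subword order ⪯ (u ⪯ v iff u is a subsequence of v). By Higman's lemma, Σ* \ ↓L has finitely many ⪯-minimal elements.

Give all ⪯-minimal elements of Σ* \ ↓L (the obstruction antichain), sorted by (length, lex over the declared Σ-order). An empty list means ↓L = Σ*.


|Q|=44, |F|=1, |δ|=90 (50 ε).
min D↑ (2 st, q0=0, F={1}): 0:b→1,9→1,m→1 1:b→1,9→1,m→1.
'b': N↓-sim [20, 15] end={s0,s1,s12,s13,s15,s16,s17,s27,s29,s33,s34,s37,…} — reject; 1/1 single-dels accept.
'9': N↓-sim [20, 17] end={s0,s1,s12,s13,s14,s15,s16,s17,s18,s27,s29,s33,…} ∉↓L; 1/1 single-dels accept.
'm': run [20, 17] end={s0,s1,s12,s13,s15,s16,s17,s24,s27,s29,s33,s34,…} — reject; 1/1 del acc.
3 minimals (antichain).

min(Σ*\↓L) = [b, 9, m].


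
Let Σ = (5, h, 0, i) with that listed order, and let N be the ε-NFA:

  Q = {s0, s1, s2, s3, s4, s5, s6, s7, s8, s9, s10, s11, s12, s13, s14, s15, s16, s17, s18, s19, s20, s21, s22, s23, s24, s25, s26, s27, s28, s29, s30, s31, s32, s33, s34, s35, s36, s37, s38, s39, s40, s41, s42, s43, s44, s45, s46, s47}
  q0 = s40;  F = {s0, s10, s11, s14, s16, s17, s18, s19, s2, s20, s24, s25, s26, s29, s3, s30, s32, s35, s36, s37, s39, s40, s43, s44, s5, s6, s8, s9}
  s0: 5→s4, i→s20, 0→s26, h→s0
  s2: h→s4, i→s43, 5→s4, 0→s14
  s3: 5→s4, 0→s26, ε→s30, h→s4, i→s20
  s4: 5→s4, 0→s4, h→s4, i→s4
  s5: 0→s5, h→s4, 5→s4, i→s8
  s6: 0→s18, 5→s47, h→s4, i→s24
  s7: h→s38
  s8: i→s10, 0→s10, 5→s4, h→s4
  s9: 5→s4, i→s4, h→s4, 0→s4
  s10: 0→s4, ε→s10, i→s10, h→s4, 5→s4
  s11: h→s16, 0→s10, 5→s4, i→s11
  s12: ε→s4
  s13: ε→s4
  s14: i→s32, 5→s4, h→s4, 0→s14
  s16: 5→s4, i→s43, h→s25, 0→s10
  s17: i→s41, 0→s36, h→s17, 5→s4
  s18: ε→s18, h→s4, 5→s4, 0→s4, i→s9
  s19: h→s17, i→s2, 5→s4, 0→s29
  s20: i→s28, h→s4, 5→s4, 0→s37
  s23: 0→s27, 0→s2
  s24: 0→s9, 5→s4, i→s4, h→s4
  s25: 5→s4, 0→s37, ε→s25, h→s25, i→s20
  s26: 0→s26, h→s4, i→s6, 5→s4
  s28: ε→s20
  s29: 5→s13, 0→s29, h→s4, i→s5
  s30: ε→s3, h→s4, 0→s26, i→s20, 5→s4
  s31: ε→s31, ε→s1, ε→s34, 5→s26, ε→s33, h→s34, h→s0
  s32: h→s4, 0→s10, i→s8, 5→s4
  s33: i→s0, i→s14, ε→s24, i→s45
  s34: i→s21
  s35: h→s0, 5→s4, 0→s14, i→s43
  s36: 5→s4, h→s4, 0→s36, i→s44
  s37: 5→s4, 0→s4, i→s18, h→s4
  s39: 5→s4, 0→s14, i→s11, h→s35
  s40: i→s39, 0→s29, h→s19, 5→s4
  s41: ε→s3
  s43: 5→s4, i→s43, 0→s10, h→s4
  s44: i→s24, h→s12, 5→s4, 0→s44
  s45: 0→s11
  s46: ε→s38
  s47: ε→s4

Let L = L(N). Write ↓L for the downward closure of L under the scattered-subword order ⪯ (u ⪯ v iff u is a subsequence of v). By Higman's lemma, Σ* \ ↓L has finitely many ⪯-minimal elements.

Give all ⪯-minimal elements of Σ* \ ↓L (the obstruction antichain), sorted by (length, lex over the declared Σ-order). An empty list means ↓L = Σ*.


Antichain: [5, 0h, hih, ii00, 0iii0, hh0iii].

|Q|=48, |F|=28, |δ|=143 (16 ε).
min D↑ (28 st, q0=0, F={1}): 0:5→1,h→2,0→3,i→4 1:5→1,h→1,0→1,i→1 2:5→1,h→5,0→3,i→6 3:5→1,h→1,0→3,i→7 4:5→1,h→8,0→9,i→10 5:5→1,h→5,0→11,i→12 6:5→1,h→1,0→9,i→13 7:5→1,h→1,0→7,i→14 8:5→1,h→15,0→9,i→13 9:5→1,h→1,0→9,i→16 10:5→1,h→17,0→18,i→10 11:5→1,h→1,0→11,i→19 12:5→1,h→1,0→20,i→21 13:5→1,h→1,0→18,i→13 14:5→1,h→1,0→18,i→18 15:5→1,h→15,0→20,i→21 16:5→1,h→1,0→18,i→14 17:5→1,h→22,0→18,i→13 18:5→1,h→1,0→1,i→18 19:5→1,h→1,0→19,i→23 20:5→1,h→1,0→20,i→24 21:5→1,h→1,0→25,i→21 22:5→1,h→22,0→25,i→21 23:5→1,h→1,0→26,i→1 24:5→1,h→1,0→27,i→23 25:5→1,h→1,0→1,i→27 26:5→1,h→1,0→1,i→1 27:5→1,h→1,0→1,i→26 (ε-aug+det+¬).
'5': |S_i|=[34, 3] end={s13,s4,s47} rej; 1/1 del acc.
'0h': |S_i|=[34, 18, 2] end={s12,s4} — reject; 2/2 deletions ∈↓L.
'hih': |S_i|=[34, 31, 22, 2] end={s12,s4} rej; 3/3 deletions ∈↓L.
'ii00': |S_i|=[34, 28, 16, 5, 1] end={s4} — reject; 4/4 del acc.
'0iii0': |S_i|=[34, 18, 12, 5, 2, 1] end={s4} rej; 5/5 single-dels accept.
'hh0iii': run [34, 31, 19, 11, 8, 3, 1] end={s4} — reject; 6/6 del acc.
6 words, ⪯-incomp.


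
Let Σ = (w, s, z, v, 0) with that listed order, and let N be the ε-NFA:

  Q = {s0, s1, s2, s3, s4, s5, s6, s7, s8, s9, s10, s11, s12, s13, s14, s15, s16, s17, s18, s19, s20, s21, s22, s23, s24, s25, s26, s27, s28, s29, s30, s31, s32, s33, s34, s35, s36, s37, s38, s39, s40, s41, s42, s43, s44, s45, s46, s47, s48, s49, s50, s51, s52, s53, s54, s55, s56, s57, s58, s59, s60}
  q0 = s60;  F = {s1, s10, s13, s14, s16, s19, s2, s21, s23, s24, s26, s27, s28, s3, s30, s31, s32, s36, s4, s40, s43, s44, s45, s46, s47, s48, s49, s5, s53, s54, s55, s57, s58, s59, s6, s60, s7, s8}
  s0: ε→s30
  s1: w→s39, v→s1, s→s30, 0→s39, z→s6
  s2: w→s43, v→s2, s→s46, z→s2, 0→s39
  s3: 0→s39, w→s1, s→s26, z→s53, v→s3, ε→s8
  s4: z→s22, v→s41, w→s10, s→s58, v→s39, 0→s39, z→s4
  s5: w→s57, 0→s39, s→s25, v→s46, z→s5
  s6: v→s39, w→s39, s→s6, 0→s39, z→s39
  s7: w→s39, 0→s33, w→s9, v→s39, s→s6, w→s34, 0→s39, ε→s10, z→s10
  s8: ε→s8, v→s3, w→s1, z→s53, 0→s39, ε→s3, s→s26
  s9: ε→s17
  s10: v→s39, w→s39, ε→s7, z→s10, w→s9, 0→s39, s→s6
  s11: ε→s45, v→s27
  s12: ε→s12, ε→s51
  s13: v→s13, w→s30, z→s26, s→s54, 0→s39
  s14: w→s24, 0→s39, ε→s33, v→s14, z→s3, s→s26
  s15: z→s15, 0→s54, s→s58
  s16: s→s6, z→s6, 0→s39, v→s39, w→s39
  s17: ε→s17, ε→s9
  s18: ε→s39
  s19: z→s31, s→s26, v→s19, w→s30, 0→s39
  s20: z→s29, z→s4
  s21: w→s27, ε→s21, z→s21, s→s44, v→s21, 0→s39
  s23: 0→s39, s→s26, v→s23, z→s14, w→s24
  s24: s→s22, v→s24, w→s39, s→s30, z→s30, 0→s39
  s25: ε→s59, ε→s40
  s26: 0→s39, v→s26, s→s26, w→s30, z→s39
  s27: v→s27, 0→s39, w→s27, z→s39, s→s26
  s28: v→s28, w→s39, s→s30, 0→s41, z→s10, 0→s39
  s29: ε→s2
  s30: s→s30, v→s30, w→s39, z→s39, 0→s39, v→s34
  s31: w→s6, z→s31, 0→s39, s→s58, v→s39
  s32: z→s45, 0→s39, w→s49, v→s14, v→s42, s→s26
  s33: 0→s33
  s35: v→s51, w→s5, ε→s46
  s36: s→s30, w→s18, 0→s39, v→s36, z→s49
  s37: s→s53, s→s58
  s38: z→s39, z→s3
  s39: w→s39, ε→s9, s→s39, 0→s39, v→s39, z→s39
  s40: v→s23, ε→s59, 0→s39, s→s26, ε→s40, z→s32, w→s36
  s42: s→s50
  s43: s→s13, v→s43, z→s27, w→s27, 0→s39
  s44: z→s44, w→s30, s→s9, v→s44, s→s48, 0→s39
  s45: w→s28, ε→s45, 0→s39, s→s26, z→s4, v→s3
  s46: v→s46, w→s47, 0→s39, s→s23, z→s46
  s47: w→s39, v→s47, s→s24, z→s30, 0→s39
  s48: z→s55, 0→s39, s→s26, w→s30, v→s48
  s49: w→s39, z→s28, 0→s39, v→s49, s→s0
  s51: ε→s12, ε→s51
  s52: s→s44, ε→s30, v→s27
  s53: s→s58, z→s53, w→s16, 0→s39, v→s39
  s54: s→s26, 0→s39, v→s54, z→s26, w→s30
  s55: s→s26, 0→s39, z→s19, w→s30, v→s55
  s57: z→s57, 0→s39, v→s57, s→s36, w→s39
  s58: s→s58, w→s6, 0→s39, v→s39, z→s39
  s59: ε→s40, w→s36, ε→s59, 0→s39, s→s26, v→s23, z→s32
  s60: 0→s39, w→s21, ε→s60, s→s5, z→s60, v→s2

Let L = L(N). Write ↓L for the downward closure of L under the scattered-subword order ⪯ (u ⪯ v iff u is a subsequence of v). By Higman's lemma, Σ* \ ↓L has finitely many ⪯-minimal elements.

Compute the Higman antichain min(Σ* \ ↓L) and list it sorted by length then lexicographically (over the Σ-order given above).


Antichain: [0, wwz, sww, sssz, vwzz, sszzzv].

|Q|=61, |F|=38, |δ|=251 (29 ε).
min D↑ (36 st, q0=0, F={4}): 0:w→1,s→2,z→0,v→3,0→4 1:w→5,s→6,z→1,v→1,0→4 2:w→7,s→8,z→2,v→9,0→4 3:w→10,s→9,z→3,v→3,0→4 4:w→4,s→4,z→4,v→4,0→4 5:w→5,s→11,z→4,v→5,0→4 6:w→12,s→13,z→6,v→6,0→4 7:w→4,s→14,z→7,v→7,0→4 8:w→14,s→11,z→15,v→16,0→4 9:w→17,s→16,z→9,v→9,0→4 10:w→5,s→18,z→5,v→10,0→4 11:w→12,s→11,z→4,v→11,0→4 12:w→4,s→12,z→4,v→12,0→4 13:w→12,s→11,z→19,v→13,0→4 14:w→4,s→12,z→20,v→14,0→4 15:w→20,s→11,z→21,v→22,0→4 16:w→23,s→11,z→22,v→16,0→4 17:w→4,s→23,z→12,v→17,0→4 18:w→12,s→24,z→11,v→18,0→4 19:w→12,s→11,z→25,v→19,0→4 20:w→4,s→12,z→26,v→20,0→4 21:w→26,s→11,z→27,v→28,0→4 22:w→23,s→11,z→28,v→22,0→4 23:w→4,s→12,z→12,v→23,0→4 24:w→12,s→11,z→11,v→24,0→4 25:w→12,s→11,z→29,v→25,0→4 26:w→4,s→12,z→30,v→26,0→4 27:w→30,s→31,z→27,v→4,0→4 28:w→32,s→11,z→33,v→28,0→4 29:w→34,s→31,z→29,v→4,0→4 30:w→4,s→34,z→30,v→4,0→4 31:w→34,s→31,z→4,v→4,0→4 32:w→4,s→12,z→34,v→32,0→4 33:w→35,s→31,z→33,v→4,0→4 34:w→4,s→34,z→4,v→4,0→4 35:w→4,s→34,z→34,v→4,0→4.
'0': |S_i|=[50, 5] end={s17,s33,s39,s41,s9} ∉↓L; 1/1 del acc.
'wwz': N↓-sim [50, 33, 9, 3] end={s17,s39,s9} — reject; 3/3 single-dels accept.
'sww': N↓-sim [50, 45, 21, 5] end={s17,s18,s34,s39,s9} rej; 3/3 single-dels accept.
'sssz': |S_i|=[50, 45, 39, 11, 3] end={s17,s39,s9} rej; 4/4 single-dels accept.
'vwzz': run [50, 42, 17, 8, 3] end={s17,s39,s9} — reject; 4/4 del acc.
'sszzzv': |S_i|=[50, 45, 39, 31, 23, 15, 4] end={s17,s39,s41,s9} rej; 6/6 single-dels accept.
6 words, ⪯-incomp.


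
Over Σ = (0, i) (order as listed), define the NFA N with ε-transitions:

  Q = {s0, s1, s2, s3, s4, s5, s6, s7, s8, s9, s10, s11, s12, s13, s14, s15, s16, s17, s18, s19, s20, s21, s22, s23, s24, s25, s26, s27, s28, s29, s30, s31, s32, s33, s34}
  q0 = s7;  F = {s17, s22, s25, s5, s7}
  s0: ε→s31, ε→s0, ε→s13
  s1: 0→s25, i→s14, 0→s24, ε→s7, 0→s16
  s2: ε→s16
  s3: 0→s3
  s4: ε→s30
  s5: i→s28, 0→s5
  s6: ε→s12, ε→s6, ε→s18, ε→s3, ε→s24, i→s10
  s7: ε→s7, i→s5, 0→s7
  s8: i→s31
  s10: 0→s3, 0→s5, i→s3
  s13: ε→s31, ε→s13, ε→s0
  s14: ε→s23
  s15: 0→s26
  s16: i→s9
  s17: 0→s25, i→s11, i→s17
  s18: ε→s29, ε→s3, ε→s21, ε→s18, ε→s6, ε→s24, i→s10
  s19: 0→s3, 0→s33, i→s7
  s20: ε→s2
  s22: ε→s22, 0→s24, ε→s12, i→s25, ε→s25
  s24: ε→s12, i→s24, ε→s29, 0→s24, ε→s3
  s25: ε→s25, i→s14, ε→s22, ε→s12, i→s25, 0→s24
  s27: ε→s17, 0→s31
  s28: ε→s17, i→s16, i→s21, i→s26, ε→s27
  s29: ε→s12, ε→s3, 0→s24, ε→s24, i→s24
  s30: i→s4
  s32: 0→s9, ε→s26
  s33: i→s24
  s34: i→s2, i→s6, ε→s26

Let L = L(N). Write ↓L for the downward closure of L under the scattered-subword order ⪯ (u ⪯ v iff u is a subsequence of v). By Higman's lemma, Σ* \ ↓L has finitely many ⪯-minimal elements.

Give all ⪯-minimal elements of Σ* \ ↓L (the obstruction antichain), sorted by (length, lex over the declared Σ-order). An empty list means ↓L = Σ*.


|Q|=35, |F|=5, |δ|=81 (40 ε).
min D↑ (5 st, q0=0, F={4}): 0:0→0,i→1 1:0→1,i→2 2:0→3,i→2 3:0→4,i→3 4:0→4,i→4 [Hopcroft].
'ii00': run [19, 18, 17, 9, 4] end={s12,s24,s29,s3} ∉↓L; 4/4 deletions ∈↓L.
1 words, ⪯-incomp.

min(Σ*\↓L) = [ii00].


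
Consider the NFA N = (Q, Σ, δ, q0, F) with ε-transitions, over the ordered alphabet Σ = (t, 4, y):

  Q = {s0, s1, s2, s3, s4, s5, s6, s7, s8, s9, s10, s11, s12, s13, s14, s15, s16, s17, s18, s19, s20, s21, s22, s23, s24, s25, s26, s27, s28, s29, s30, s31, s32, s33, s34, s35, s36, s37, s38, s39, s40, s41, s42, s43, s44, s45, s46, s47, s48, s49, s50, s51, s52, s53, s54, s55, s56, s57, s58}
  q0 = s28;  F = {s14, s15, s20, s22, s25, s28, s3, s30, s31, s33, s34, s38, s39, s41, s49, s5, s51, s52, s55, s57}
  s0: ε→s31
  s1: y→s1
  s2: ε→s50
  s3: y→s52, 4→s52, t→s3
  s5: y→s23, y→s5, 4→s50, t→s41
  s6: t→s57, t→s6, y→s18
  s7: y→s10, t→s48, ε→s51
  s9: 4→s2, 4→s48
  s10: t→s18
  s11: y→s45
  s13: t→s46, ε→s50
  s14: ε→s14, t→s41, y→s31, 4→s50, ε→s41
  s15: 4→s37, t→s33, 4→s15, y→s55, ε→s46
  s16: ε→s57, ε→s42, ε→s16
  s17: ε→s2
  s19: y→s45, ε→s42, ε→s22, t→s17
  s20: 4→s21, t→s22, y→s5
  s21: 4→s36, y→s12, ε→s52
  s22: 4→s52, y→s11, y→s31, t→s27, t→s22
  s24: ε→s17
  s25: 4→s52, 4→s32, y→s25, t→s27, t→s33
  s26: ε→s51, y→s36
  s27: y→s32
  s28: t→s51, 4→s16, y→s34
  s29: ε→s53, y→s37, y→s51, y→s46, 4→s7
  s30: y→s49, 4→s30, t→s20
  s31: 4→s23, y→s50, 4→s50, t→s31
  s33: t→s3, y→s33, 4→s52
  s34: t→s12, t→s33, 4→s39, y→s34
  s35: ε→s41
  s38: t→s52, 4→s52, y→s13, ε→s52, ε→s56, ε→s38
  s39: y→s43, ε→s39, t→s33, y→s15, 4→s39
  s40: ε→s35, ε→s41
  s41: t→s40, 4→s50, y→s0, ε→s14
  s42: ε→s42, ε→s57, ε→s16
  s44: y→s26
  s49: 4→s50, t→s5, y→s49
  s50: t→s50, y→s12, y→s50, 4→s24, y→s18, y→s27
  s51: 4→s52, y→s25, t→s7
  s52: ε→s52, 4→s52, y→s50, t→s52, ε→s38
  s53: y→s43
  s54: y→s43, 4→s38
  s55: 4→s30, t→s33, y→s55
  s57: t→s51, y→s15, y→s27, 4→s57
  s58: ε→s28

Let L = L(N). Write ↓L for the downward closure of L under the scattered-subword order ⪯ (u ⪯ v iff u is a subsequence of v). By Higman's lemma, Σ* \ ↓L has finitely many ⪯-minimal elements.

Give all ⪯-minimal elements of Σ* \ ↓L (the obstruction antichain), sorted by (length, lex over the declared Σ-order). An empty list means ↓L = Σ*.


|Q|=59, |F|=20, |δ|=132 (31 ε).
min D↑ (19 st, q0=0, F={9}): 0:t→1,4→2,y→3 1:t→1,4→4,y→5 2:t→1,4→2,y→6 3:t→7,4→8,y→3 4:t→4,4→4,y→9 5:t→7,4→4,y→5 6:t→7,4→6,y→10 7:t→11,4→4,y→7 8:t→7,4→8,y→6 9:t→9,4→9,y→9 10:t→7,4→12,y→10 11:t→11,4→4,y→4 12:t→13,4→12,y→14 13:t→15,4→4,y→16 14:t→16,4→9,y→14 15:t→15,4→4,y→17 16:t→18,4→9,y→16 17:t→17,4→9,y→9 18:t→18,4→9,y→17 [Hopcroft].
't4y': run [46, 34, 16, 10] end={s12,s13,s17,s18,s2,s24,s27,s32,s46,s50} — reject; 3/3 del acc.
'yttyy': run [46, 39, 29, 24, 18, 11] end={s12,s13,s17,s18,s2,s24,s27,s32,s45,s46,s50} — reject; 5/5 deletions ∈↓L.
'4yy4y4': run [46, 44, 37, 33, 29, 21, 9] end={s12,s17,s18,s2,s23,s24,s27,s32,s50} — reject; 6/6 single-dels accept.
3 minimals (antichain).

min(Σ*\↓L) = [t4y, yttyy, 4yy4y4].


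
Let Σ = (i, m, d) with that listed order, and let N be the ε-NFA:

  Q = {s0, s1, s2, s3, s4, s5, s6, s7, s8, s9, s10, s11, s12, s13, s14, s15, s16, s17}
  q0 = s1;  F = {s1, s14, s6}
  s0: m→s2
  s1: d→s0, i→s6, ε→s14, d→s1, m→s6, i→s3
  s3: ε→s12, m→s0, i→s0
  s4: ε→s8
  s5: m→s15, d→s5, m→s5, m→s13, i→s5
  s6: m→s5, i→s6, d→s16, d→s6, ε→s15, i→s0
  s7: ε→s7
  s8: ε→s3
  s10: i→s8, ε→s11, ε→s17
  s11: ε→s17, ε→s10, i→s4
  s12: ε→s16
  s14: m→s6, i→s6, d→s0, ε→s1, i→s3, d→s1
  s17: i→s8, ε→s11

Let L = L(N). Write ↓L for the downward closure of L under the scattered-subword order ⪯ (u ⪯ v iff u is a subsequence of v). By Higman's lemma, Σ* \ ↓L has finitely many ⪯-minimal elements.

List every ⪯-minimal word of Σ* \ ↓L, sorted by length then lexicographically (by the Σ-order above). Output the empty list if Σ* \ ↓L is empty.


A = [im, mm].

|Q|=18, |F|=3, |δ|=39 (13 ε).
min D↑ (3 st, q0=0, F={2}): 0:i→1,m→1,d→0 1:i→1,m→2,d→1 2:i→2,m→2,d→2.
'im': |S_i|=[11, 9, 5] end={s0,s13,s15,s2,s5} ∉↓L; 2/2 deletions ∈↓L.
'mm': run [11, 7, 4] end={s13,s15,s2,s5} ∉↓L; 2/2 single-dels accept.
2 words, ⪯-incomp.


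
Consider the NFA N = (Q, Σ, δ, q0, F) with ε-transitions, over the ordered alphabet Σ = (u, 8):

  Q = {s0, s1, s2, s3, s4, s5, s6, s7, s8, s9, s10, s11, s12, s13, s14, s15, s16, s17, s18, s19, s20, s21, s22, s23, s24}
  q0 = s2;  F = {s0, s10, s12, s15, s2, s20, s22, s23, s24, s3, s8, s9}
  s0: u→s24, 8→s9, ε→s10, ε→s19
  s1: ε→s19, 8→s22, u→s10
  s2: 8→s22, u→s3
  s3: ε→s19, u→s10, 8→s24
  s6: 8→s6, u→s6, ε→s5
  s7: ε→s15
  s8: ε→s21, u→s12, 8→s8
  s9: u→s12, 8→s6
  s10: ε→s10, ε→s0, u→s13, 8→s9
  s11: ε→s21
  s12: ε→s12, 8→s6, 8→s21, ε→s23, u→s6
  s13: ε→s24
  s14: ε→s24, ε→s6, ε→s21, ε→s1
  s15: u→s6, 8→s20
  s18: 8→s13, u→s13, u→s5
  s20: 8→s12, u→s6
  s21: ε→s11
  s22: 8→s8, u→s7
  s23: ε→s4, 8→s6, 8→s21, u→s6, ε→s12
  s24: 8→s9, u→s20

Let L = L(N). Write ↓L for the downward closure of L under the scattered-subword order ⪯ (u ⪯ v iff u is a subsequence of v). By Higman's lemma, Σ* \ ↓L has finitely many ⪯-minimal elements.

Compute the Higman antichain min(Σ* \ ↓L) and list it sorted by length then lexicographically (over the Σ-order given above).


Antichain: [8uu, uu88, u888, 88u8, uuuuu].

|Q|=25, |F|=12, |δ|=53 (20 ε).
min D↑ (11 st, q0=0, F={9}): 0:u→1,8→2 1:u→3,8→4 2:u→5,8→6 3:u→4,8→7 4:u→8,8→7 5:u→9,8→8 6:u→10,8→6 7:u→10,8→9 8:u→9,8→10 9:u→9,8→9 10:u→9,8→9.
'8uu': run [20, 14, 10, 2] end={s5,s6} ∉↓L; 3/3 del acc.
'uu88': N↓-sim [20, 17, 14, 8, 4] end={s11,s21,s5,s6} — reject; 4/4 deletions ∈↓L.
'u888': run [20, 17, 10, 8, 4] end={s11,s21,s5,s6} rej; 4/4 deletions ∈↓L.
'88u8': |S_i|=[20, 14, 10, 7, 4] end={s11,s21,s5,s6} — reject; 4/4 del acc.
'uuuuu': |S_i|=[20, 17, 14, 11, 8, 2] end={s5,s6} rej; 5/5 del acc.
5 obstructions.


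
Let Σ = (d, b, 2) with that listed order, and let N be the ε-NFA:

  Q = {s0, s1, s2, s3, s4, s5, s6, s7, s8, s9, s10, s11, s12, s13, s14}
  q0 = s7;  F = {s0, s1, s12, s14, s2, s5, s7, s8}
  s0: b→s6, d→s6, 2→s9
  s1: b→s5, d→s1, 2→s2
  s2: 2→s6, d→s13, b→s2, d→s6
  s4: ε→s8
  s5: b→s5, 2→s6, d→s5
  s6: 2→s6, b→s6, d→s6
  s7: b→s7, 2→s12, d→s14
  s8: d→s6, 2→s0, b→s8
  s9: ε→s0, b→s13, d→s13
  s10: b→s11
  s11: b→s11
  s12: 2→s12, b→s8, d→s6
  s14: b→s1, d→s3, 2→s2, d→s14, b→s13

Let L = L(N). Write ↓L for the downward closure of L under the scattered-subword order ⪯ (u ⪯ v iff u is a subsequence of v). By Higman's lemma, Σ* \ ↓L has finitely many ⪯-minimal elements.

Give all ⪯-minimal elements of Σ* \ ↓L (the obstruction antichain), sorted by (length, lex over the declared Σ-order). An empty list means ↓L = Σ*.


|Q|=15, |F|=8, |δ|=36 (2 ε).
min D↑ (9 st, q0=0, F={5}): 0:d→1,b→0,2→2 1:d→1,b→3,2→4 2:d→5,b→6,2→2 3:d→3,b→7,2→4 4:d→5,b→4,2→5 5:d→5,b→5,2→5 6:d→5,b→6,2→8 7:d→7,b→7,2→5 8:d→5,b→5,2→8 (ε-aug+det+¬).
'2d': |S_i|=[12, 7, 2] end={s13,s6} — reject; 2/2 deletions ∈↓L.
'd22': N↓-sim [12, 7, 3, 1] end={s6} — reject; 3/3 deletions ∈↓L.
'dbb2': run [12, 7, 5, 4, 1] end={s6} — reject; 4/4 single-dels accept.
'2b2b': run [12, 7, 6, 4, 2] end={s13,s6} — reject; 4/4 single-dels accept.
4 minimals (antichain).

A = [2d, d22, dbb2, 2b2b].


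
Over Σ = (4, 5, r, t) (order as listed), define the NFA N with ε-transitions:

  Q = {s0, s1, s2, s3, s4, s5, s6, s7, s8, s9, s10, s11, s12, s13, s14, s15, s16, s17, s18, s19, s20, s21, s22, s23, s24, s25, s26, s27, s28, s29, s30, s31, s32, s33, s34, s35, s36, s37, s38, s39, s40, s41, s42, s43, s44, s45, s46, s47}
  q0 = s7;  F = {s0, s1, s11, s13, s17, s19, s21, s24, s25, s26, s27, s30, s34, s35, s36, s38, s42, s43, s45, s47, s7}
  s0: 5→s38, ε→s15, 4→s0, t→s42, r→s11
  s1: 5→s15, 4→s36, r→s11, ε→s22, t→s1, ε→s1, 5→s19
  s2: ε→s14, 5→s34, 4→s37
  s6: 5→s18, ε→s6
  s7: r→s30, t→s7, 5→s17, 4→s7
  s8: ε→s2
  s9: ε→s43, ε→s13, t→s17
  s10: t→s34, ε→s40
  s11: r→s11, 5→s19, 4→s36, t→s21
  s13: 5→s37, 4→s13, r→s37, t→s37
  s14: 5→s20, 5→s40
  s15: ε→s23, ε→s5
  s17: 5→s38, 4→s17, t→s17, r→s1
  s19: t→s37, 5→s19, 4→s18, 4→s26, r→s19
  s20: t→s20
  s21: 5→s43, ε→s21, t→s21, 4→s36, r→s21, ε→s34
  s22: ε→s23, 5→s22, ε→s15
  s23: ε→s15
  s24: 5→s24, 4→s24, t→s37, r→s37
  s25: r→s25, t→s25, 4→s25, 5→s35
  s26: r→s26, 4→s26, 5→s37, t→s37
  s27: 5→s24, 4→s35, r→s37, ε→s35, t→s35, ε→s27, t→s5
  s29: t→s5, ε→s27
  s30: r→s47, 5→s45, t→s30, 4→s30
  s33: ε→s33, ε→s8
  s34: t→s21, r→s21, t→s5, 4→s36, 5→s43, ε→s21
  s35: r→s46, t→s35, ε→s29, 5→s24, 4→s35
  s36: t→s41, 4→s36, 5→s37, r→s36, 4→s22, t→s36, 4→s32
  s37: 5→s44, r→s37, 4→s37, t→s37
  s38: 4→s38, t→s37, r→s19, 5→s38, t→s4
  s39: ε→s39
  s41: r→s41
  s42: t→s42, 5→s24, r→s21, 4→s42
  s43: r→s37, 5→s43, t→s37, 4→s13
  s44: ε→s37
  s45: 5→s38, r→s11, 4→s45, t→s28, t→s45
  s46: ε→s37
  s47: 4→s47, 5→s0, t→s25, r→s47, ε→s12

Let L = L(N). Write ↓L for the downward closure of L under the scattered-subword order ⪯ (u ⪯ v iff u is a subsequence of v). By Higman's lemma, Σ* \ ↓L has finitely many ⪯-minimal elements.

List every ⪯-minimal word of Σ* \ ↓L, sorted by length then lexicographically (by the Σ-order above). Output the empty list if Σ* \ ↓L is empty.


A = [55t, 5r45, rrt5r].

|Q|=48, |F|=21, |δ|=135 (27 ε).
min D↑ (20 st, q0=0, F={8}): 0:4→0,5→1,r→2,t→0 1:4→1,5→3,r→4,t→1 2:4→2,5→5,r→6,t→2 3:4→3,5→3,r→7,t→8 4:4→9,5→7,r→10,t→4 5:4→5,5→3,r→10,t→5 6:4→6,5→11,r→6,t→12 7:4→13,5→7,r→7,t→8 8:4→8,5→8,r→8,t→8 9:4→9,5→8,r→9,t→9 10:4→9,5→7,r→10,t→14 11:4→11,5→3,r→10,t→15 12:4→12,5→16,r→12,t→12 13:4→13,5→8,r→13,t→8 14:4→9,5→17,r→14,t→14 15:4→15,5→18,r→14,t→15 16:4→16,5→18,r→8,t→16 17:4→19,5→17,r→8,t→8 18:4→18,5→18,r→8,t→8 19:4→19,5→8,r→8,t→8 (ε-aug+det+¬).
'55t': |S_i|=[35, 30, 14, 3] end={s37,s4,s44} — reject; 3/3 del acc.
'5r45': run [35, 30, 19, 12, 6] end={s15,s22,s23,s37,s44,s5} — reject; 4/4 deletions ∈↓L.
'rrt5r': |S_i|=[35, 33, 29, 21, 13, 3] end={s37,s44,s46} rej; 5/5 del acc.
3 obstructions.


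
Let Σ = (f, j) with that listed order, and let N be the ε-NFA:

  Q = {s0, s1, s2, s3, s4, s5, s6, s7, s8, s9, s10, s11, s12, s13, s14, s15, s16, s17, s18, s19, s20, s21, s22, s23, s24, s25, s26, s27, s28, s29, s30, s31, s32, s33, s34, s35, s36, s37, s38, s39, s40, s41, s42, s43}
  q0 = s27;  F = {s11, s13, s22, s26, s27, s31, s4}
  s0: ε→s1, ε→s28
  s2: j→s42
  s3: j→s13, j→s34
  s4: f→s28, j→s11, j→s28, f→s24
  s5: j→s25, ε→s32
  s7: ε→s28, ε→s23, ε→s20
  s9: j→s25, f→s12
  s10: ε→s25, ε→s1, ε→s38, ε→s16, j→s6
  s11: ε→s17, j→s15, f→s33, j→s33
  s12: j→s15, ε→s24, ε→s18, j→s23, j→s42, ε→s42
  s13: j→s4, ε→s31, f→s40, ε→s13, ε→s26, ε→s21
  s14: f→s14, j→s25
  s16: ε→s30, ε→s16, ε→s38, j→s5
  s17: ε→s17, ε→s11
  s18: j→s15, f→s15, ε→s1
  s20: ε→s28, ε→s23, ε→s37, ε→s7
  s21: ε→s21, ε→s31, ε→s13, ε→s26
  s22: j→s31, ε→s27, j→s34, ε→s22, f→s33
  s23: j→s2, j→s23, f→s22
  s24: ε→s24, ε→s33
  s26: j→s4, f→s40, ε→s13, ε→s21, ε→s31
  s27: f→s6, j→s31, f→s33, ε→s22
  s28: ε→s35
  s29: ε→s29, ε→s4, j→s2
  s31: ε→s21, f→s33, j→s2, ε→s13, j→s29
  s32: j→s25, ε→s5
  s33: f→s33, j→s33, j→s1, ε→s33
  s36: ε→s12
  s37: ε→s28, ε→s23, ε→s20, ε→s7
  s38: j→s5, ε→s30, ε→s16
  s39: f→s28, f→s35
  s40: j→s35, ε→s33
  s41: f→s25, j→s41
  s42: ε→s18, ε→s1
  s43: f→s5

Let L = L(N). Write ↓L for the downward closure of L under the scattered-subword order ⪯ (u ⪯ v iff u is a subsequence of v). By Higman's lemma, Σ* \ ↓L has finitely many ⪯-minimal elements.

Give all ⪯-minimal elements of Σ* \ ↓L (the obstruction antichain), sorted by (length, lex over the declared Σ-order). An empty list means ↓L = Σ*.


|Q|=44, |F|=7, |δ|=107 (57 ε).
min D↑ (5 st, q0=0, F={1}): 0:f→1,j→2 1:f→1,j→1 2:f→1,j→3 3:f→1,j→4 4:f→1,j→1 (ε-aug+det+¬).
'f': run [22, 8] end={s1,s15,s24,s28,s33,s35,s40,s6} ∉↓L; 1/1 single-dels accept.
'jjjj': N↓-sim [22, 19, 13, 10, 5] end={s1,s15,s18,s33,s42} — reject; 4/4 deletions ∈↓L.
2 words, ⪯-incomp.

Antichain: [f, jjjj].


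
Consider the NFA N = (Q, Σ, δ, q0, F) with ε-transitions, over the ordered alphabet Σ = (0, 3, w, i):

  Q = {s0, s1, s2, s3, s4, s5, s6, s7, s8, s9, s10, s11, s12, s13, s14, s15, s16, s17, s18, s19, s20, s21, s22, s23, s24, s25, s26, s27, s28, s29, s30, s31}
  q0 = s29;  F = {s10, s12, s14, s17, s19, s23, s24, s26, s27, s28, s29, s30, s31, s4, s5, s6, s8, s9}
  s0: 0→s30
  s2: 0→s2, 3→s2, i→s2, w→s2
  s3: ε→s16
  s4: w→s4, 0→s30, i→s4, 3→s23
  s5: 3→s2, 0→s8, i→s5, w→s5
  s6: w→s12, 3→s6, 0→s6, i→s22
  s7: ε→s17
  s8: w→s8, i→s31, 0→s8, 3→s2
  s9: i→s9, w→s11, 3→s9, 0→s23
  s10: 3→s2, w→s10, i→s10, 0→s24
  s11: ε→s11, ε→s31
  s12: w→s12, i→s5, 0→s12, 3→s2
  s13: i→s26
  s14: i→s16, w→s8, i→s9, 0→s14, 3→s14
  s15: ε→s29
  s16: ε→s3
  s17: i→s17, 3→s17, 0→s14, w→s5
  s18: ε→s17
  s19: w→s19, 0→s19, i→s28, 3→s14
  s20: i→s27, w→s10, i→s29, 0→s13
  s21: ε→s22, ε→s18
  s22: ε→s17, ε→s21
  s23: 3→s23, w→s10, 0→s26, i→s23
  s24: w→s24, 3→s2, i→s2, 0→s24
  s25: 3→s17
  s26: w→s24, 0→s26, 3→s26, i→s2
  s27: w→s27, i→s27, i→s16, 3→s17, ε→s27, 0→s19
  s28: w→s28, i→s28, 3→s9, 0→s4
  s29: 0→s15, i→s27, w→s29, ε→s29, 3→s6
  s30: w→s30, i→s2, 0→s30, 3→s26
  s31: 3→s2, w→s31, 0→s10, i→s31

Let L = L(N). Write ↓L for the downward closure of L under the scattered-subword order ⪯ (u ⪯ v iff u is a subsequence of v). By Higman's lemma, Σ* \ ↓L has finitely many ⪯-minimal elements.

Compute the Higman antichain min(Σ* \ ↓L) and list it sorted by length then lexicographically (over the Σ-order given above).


|Q|=32, |F|=18, |δ|=98 (13 ε).
min D↑ (19 st, q0=0, F={6}): 0:0→0,3→1,w→0,i→2 1:0→1,3→1,w→3,i→4 2:0→5,3→4,w→2,i→2 3:0→3,3→6,w→3,i→7 4:0→8,3→4,w→7,i→4 5:0→5,3→8,w→5,i→9 6:0→6,3→6,w→6,i→6 7:0→10,3→6,w→7,i→7 8:0→8,3→8,w→10,i→11 9:0→12,3→11,w→9,i→9 10:0→10,3→6,w→10,i→13 11:0→14,3→11,w→13,i→11 12:0→15,3→14,w→12,i→12 13:0→16,3→6,w→13,i→13 14:0→17,3→14,w→16,i→14 15:0→15,3→17,w→15,i→6 16:0→18,3→6,w→16,i→16 17:0→17,3→17,w→18,i→6 18:0→18,3→6,w→18,i→6 [Hopcroft].
'3w3': N↓-sim [26, 19, 8, 1] end={s2} — reject; 3/3 single-dels accept.
'i0i00i': N↓-sim [26, 22, 16, 13, 7, 4, 1] end={s2} ∉↓L; 6/6 single-dels accept.
2 obstructions.

Antichain: [3w3, i0i00i].


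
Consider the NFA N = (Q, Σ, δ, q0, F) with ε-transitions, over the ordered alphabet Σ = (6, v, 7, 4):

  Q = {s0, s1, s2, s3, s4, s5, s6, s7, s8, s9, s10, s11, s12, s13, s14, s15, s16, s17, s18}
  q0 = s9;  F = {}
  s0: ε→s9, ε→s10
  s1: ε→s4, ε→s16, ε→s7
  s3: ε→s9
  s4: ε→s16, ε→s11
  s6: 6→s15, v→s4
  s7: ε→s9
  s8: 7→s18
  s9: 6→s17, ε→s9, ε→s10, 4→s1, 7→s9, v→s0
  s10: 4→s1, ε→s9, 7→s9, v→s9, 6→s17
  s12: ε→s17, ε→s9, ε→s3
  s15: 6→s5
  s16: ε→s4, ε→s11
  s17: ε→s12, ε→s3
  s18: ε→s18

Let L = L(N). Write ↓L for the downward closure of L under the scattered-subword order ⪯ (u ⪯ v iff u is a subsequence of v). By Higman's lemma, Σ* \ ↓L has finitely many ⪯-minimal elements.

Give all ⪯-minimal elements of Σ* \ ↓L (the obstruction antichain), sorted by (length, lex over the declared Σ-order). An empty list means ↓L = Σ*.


A = [ε].

|Q|=19, |F|=0, |δ|=32 (20 ε).
min D↑ (1 st, q0=0, F={0}): 0:6→0,v→0,7→0,4→0 (ε-aug+det+¬).
ε ∈ L(D↑) — L = ∅.


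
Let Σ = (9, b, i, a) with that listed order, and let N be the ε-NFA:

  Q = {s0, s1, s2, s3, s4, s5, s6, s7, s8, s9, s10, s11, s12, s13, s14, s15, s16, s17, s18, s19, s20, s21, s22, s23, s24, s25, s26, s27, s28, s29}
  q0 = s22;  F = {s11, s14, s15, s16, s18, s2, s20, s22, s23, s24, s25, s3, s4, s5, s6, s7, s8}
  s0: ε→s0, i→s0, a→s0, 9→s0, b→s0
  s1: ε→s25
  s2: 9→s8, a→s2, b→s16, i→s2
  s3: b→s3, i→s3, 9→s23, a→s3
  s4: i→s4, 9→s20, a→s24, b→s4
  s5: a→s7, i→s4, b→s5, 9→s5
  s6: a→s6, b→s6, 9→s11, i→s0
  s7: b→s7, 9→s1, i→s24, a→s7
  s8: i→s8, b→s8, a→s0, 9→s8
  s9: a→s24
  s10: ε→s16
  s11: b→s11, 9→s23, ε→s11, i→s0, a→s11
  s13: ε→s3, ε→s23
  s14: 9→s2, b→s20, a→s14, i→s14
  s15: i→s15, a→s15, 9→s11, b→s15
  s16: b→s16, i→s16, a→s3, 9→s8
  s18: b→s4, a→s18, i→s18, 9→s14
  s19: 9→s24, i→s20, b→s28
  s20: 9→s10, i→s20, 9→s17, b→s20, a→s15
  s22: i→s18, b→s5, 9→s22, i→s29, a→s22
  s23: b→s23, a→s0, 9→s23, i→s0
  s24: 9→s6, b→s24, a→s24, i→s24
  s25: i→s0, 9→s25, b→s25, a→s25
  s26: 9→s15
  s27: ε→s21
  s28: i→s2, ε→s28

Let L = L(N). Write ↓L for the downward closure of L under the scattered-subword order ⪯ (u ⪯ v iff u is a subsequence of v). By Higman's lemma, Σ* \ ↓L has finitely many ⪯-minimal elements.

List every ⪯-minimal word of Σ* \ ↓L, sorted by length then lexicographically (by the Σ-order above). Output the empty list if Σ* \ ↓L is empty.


|Q|=30, |F|=17, |δ|=88 (8 ε).
min D↑ (18 st, q0=0, F={13}): 0:9→0,b→1,i→2,a→0 1:9→1,b→1,i→3,a→4 2:9→5,b→3,i→2,a→2 3:9→6,b→3,i→3,a→7 4:9→8,b→4,i→7,a→4 5:9→9,b→6,i→5,a→5 6:9→10,b→6,i→6,a→11 7:9→12,b→7,i→7,a→7 8:9→8,b→8,i→13,a→8 9:9→14,b→10,i→9,a→9 10:9→14,b→10,i→10,a→15 11:9→16,b→11,i→11,a→11 12:9→16,b→12,i→13,a→12 13:9→13,b→13,i→13,a→13 14:9→14,b→14,i→14,a→13 15:9→17,b→15,i→15,a→15 16:9→17,b→16,i→13,a→16 17:9→17,b→17,i→13,a→13.
'ba9i': run [22, 17, 10, 6, 1] end={s0} rej; 4/4 deletions ∈↓L.
'i999a': N↓-sim [22, 17, 13, 9, 3, 1] end={s0} ∉↓L; 5/5 deletions ∈↓L.
2 obstructions.

A = [ba9i, i999a].


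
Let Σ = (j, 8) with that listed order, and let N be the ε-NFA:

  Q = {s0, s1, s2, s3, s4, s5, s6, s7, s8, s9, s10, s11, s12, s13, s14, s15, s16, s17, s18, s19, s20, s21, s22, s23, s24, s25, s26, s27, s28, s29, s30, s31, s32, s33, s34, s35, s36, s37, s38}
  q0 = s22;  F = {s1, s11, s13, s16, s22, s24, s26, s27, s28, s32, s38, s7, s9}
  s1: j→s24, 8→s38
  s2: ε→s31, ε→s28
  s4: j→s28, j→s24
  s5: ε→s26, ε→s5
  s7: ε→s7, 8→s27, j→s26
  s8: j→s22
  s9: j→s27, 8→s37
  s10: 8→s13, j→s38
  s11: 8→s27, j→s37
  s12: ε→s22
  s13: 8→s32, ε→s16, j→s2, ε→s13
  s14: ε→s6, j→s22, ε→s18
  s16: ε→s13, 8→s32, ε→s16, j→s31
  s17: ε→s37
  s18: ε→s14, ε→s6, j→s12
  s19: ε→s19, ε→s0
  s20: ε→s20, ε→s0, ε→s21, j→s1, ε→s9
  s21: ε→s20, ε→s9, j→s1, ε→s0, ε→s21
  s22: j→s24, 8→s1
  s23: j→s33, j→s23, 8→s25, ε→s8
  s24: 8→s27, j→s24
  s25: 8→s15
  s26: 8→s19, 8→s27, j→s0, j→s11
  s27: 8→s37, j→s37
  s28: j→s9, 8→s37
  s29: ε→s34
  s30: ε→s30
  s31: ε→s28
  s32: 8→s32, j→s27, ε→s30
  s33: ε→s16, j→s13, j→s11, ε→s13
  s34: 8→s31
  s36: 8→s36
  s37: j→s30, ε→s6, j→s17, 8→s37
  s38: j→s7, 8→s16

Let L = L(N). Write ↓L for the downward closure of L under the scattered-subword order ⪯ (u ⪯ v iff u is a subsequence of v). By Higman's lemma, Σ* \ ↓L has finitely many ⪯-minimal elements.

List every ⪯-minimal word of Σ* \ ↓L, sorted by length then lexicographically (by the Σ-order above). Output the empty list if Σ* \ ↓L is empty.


A = [j8j, j88, 888j8, 88jjjj, 8888jj].

|Q|=39, |F|=13, |δ|=81 (33 ε).
min D↑ (13 st, q0=0, F={5}): 0:j→1,8→2 1:j→1,8→3 2:j→1,8→4 3:j→5,8→5 4:j→6,8→7 5:j→5,8→5 6:j→8,8→3 7:j→9,8→10 8:j→11,8→3 9:j→12,8→5 10:j→3,8→10 11:j→5,8→3 12:j→3,8→5.
'j8j': |S_i|=[21, 15, 7, 4] end={s17,s30,s37,s6} ∉↓L; 3/3 del acc.
'j88': N↓-sim [21, 15, 7, 4] end={s17,s30,s37,s6} rej; 3/3 single-dels accept.
'888j8': N↓-sim [21, 20, 18, 14, 9, 4] end={s17,s30,s37,s6} ∉↓L; 5/5 del acc.
'88jjjj': N↓-sim [21, 20, 18, 14, 10, 7, 4] end={s17,s30,s37,s6} rej; 6/6 del acc.
'8888jj': run [21, 20, 18, 14, 6, 5, 4] end={s17,s30,s37,s6} — reject; 6/6 single-dels accept.
5 minimals (antichain).
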